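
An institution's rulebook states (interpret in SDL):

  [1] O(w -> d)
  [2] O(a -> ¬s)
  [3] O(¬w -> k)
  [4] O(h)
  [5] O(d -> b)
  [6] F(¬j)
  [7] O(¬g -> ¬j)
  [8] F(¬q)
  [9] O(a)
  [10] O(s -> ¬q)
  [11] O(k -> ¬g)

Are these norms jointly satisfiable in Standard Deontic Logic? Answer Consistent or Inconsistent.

Consistent

Premise 10 is O(s -> ¬q), but O(s) is not derivable from the premises, so it does not yield O(¬q).
So O(¬q) is not derivable, and the apparent clash with O(q) does not arise.
A world satisfying every obligation exists (e.g. a=true, b=true, d=true, g=true, h=true, j=true, k=false, q=true, s=false, w=true); no atom is both obligatory and forbidden, so the set is consistent.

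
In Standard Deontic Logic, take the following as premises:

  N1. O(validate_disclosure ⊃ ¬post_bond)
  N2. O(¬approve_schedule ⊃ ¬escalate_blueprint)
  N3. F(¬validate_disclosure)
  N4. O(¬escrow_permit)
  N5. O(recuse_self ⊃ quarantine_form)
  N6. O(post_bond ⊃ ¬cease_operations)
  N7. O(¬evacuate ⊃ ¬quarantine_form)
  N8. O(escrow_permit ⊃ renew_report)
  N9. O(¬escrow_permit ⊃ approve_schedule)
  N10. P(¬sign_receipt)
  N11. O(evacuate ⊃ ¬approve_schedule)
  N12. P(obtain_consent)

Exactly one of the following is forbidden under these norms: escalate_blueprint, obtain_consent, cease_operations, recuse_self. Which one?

recuse_self

Premise 4 gives O(¬escrow_permit).
With premise 9, O(¬escrow_permit ⊃ approve_schedule), the K-axiom yields O(approve_schedule).
The contrapositive of premise 11 (O(evacuate ⊃ ¬approve_schedule)) is O(approve_schedule ⊃ ¬evacuate), and O(approve_schedule) is already established, so O(¬evacuate).
With premise 7, O(¬evacuate ⊃ ¬quarantine_form), the K-axiom yields O(¬quarantine_form).
The contrapositive of premise 5 (O(recuse_self ⊃ quarantine_form)) is O(¬quarantine_form ⊃ ¬recuse_self), and O(¬quarantine_form) is already established, so O(¬recuse_self).
So O(¬recuse_self) holds, i.e. recuse_self is forbidden. None of the other listed options is forbidden under the premises.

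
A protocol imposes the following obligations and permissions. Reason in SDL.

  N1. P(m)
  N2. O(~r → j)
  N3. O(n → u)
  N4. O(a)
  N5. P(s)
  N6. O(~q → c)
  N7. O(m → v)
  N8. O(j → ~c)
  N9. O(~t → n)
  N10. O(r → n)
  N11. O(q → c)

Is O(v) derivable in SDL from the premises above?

No

Premise 7 is O(m → v), but O(m) is not derivable from the premises (the permission P(m) asserts only ~O(~m), not O(m)), so it does not yield O(v).
No other premise forces O(v). An ideal world satisfying every premise can still have v false, so O(v) is not derivable.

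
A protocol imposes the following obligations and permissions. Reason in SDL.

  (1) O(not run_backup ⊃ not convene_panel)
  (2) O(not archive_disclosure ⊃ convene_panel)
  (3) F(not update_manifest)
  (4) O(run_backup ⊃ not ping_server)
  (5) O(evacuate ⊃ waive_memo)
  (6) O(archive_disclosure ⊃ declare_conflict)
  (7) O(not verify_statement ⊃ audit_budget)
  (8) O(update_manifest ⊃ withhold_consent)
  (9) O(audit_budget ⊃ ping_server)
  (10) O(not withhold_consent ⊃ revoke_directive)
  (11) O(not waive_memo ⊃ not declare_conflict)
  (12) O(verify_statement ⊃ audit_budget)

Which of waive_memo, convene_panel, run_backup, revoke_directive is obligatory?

Premises 12 and 7 are O(verify_statement ⊃ audit_budget) and O(not verify_statement ⊃ audit_budget); every ideal world satisfies verify_statement or not verify_statement, so in either case audit_budget holds — hence O(audit_budget).
With premise 9, O(audit_budget ⊃ ping_server), the K-axiom yields O(ping_server).
Premise 4, O(run_backup ⊃ not ping_server), contraposes to O(ping_server ⊃ not run_backup); with O(ping_server) we get O(not run_backup).
Premise 1 is O(not run_backup ⊃ not convene_panel); since O(not run_backup), deontic closure gives O(not convene_panel).
Premise 2, O(not archive_disclosure ⊃ convene_panel), contraposes to O(not convene_panel ⊃ archive_disclosure); with O(not convene_panel) we get O(archive_disclosure).
With premise 6, O(archive_disclosure ⊃ declare_conflict), the K-axiom yields O(declare_conflict).
Premise 11, O(not waive_memo ⊃ not declare_conflict), contraposes to O(declare_conflict ⊃ waive_memo); with O(declare_conflict) we get O(waive_memo).
So O(waive_memo) holds — waive_memo is obligatory. None of the other listed options is made obligatory by any chain of premises.

waive_memo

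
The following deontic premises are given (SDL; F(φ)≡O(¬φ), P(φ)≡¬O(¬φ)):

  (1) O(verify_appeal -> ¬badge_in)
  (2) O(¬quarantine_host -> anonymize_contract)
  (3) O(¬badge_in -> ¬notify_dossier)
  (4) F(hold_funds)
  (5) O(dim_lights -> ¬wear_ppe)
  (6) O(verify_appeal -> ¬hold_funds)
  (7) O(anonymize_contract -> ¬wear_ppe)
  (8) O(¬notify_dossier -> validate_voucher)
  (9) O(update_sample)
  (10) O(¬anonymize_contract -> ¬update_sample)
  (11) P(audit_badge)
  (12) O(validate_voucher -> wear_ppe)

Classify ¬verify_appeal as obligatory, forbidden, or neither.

From premise 9 we have O(update_sample).
Premise 10 is O(¬anonymize_contract -> ¬update_sample); contrapositively O(update_sample -> anonymize_contract). Since O(update_sample) holds, K gives O(anonymize_contract).
Premise 7 is O(anonymize_contract -> ¬wear_ppe); since O(anonymize_contract), deontic closure gives O(¬wear_ppe).
Premise 12, O(validate_voucher -> wear_ppe), contraposes to O(¬wear_ppe -> ¬validate_voucher); with O(¬wear_ppe) we get O(¬validate_voucher).
The contrapositive of premise 8 (O(¬notify_dossier -> validate_voucher)) is O(¬validate_voucher -> notify_dossier), and O(¬validate_voucher) is already established, so O(notify_dossier).
The contrapositive of premise 3 (O(¬badge_in -> ¬notify_dossier)) is O(notify_dossier -> badge_in), and O(notify_dossier) is already established, so O(badge_in).
Premise 1, O(verify_appeal -> ¬badge_in), contraposes to O(badge_in -> ¬verify_appeal); with O(badge_in) we get O(¬verify_appeal).
Premises 2, 4, 5, 6, 11 do not contribute to this derivation.
Hence ¬verify_appeal is obligatory.

Obligatory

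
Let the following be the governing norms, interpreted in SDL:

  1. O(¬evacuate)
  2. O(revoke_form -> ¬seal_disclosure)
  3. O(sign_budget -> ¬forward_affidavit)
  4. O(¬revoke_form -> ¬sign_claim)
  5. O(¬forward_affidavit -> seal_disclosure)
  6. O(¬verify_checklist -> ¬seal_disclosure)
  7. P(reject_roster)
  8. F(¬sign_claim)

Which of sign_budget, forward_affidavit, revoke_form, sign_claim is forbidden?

Premise 8, F(¬sign_claim), is equivalent to O(sign_claim).
Premise 4 is O(¬revoke_form -> ¬sign_claim); contrapositively O(sign_claim -> revoke_form). Since O(sign_claim) holds, K gives O(revoke_form).
With premise 2, O(revoke_form -> ¬seal_disclosure), the K-axiom yields O(¬seal_disclosure).
Premise 5 is O(¬forward_affidavit -> seal_disclosure); contrapositively O(¬seal_disclosure -> forward_affidavit). Since O(¬seal_disclosure) holds, K gives O(forward_affidavit).
The contrapositive of premise 3 (O(sign_budget -> ¬forward_affidavit)) is O(forward_affidavit -> ¬sign_budget), and O(forward_affidavit) is already established, so O(¬sign_budget).
So O(¬sign_budget) holds, i.e. sign_budget is forbidden. None of the other listed options is forbidden under the premises.

sign_budget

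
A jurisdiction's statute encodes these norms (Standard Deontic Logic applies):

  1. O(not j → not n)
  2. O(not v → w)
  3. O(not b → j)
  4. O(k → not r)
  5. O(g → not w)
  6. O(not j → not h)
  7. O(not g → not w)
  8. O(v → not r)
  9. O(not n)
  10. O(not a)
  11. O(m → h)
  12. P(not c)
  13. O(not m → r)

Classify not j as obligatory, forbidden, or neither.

Forbidden

Premises 7 and 5 are O(not g → not w) and O(g → not w); every ideal world satisfies not g or g, so in either case not w holds — hence O(not w).
Premise 2 is O(not v → w); contrapositively O(not w → v). Since O(not w) holds, K gives O(v).
Premise 8 is O(v → not r); since O(v), deontic closure gives O(not r).
Premise 13 is O(not m → r); contrapositively O(not r → m). Since O(not r) holds, K gives O(m).
Applying K to premise 11 (O(m → h)) and O(m) yields O(h).
The contrapositive of premise 6 (O(not j → not h)) is O(h → j), and O(h) is already established, so O(j).
Premises 1, 3, 4, 9, 10, 12 do not contribute to this derivation.
Thus O(j), which is F(not j): not j is forbidden.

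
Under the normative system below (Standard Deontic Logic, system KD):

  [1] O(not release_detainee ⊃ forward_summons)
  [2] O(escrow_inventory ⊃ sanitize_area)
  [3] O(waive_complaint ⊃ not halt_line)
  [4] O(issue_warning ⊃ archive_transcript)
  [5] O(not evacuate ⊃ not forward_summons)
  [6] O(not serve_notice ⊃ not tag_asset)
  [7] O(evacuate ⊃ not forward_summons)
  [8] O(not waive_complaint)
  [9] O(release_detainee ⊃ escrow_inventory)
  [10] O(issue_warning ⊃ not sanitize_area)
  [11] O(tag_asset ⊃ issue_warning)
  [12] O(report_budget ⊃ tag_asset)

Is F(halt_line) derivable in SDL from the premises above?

No

Premise 3 is O(waive_complaint ⊃ not halt_line), but O(waive_complaint) is not derivable from the premises, so it does not yield O(not halt_line).
No other premise forces O(not halt_line). An ideal world satisfying every premise can still have halt_line true, so F(halt_line) is not derivable.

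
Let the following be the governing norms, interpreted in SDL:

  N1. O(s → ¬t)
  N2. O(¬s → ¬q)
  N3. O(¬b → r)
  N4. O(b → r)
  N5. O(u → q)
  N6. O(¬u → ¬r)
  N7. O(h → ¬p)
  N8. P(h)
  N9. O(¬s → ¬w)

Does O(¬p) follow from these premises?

Premise 7 is O(h → ¬p), but O(h) is not derivable from the premises (the permission P(h) asserts only ¬O(¬h), not O(h)), so it does not yield O(¬p).
No other premise forces O(¬p). An ideal world satisfying every premise can still have ¬p false, so O(¬p) is not derivable.

No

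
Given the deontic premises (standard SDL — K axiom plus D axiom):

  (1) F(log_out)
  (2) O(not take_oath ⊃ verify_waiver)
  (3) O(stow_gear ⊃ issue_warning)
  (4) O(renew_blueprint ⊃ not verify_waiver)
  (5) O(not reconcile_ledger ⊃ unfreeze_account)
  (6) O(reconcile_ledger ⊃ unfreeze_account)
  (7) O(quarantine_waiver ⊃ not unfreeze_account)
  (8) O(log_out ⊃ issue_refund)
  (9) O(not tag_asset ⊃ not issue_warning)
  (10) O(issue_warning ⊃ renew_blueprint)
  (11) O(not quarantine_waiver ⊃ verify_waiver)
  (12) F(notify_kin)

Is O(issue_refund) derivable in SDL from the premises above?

No

Premise 8 is O(log_out ⊃ issue_refund), but O(log_out) is not derivable from the premises, so it does not yield O(issue_refund).
No other premise forces O(issue_refund). An ideal world satisfying every premise can still have issue_refund false, so O(issue_refund) is not derivable.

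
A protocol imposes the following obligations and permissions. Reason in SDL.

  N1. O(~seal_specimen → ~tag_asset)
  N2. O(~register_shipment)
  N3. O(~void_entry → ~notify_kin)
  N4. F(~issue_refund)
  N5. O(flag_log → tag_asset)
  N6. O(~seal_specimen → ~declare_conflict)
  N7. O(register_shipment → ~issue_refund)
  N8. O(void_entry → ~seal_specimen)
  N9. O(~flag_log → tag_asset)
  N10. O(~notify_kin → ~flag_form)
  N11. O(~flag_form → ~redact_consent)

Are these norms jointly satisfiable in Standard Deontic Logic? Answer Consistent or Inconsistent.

Consistent

Premise 7 is O(register_shipment → ~issue_refund), but O(register_shipment) is not derivable from the premises, so it does not yield O(~issue_refund).
So O(~issue_refund) is not derivable, and the apparent clash with O(issue_refund) does not arise.
A world satisfying every obligation exists (e.g. declare_conflict=false, flag_form=false, flag_log=false, issue_refund=true, notify_kin=false, redact_consent=false, register_shipment=false, seal_specimen=true, tag_asset=true, void_entry=false); no atom is both obligatory and forbidden, so the set is consistent.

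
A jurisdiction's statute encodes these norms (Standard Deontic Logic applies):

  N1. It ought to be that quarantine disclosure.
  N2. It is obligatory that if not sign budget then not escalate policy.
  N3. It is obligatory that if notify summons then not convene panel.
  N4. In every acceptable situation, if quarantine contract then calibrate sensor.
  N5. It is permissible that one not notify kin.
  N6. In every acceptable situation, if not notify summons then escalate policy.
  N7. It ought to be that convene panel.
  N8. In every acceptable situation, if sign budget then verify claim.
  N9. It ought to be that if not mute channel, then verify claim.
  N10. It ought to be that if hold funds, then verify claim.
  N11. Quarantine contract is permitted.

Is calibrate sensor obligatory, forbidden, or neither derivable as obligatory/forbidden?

Neither

Premise 4 is O(quarantine_contract → calibrate_sensor), but O(quarantine_contract) is not derivable from the premises (the permission P(quarantine_contract) asserts only ¬O(¬quarantine_contract), not O(quarantine_contract)), so it does not yield O(calibrate_sensor).
No premise or chain of K-axiom applications forces O(calibrate_sensor), and none forces O(¬calibrate_sensor). So calibrate_sensor is neither obligatory nor forbidden under these norms.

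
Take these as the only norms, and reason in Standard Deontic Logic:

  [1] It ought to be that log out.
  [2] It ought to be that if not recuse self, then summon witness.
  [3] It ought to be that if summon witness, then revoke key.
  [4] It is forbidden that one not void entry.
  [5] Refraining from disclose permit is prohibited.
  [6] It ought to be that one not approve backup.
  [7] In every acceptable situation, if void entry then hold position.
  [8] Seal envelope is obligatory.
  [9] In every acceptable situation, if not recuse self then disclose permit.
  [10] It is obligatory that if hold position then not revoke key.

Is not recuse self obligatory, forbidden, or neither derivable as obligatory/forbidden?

Forbidden

Premise 4 is F(¬void_entry), i.e. O(void_entry).
With premise 7, O(void_entry → hold_position), the K-axiom yields O(hold_position).
Applying K to premise 10 (O(hold_position → ¬revoke_key)) and O(hold_position) yields O(¬revoke_key).
The contrapositive of premise 3 (O(summon_witness → revoke_key)) is O(¬revoke_key → ¬summon_witness), and O(¬revoke_key) is already established, so O(¬summon_witness).
Premise 2 is O(¬recuse_self → summon_witness); contrapositively O(¬summon_witness → recuse_self). Since O(¬summon_witness) holds, K gives O(recuse_self).
Premises 1, 5, 6, 8, 9 do not contribute to this derivation.
Thus O(recuse_self), which is F(¬recuse_self): ¬recuse_self is forbidden.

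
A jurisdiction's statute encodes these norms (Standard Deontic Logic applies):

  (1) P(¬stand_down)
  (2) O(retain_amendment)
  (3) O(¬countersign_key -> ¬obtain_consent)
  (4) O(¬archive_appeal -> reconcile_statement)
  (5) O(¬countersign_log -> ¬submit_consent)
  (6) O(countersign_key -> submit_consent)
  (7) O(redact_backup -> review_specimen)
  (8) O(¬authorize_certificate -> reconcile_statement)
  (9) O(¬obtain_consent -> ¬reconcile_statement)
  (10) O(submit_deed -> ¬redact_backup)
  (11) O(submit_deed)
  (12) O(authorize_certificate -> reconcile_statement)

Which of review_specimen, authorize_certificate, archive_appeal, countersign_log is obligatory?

countersign_log

By case analysis on authorize_certificate: premise 12 gives O(authorize_certificate -> reconcile_statement) and premise 8 gives O(¬authorize_certificate -> reconcile_statement), so O(reconcile_statement) either way.
Premise 9 is O(¬obtain_consent -> ¬reconcile_statement); contrapositively O(reconcile_statement -> obtain_consent). Since O(reconcile_statement) holds, K gives O(obtain_consent).
Premise 3 is O(¬countersign_key -> ¬obtain_consent); contrapositively O(obtain_consent -> countersign_key). Since O(obtain_consent) holds, K gives O(countersign_key).
Premise 6 is O(countersign_key -> submit_consent); since O(countersign_key), deontic closure gives O(submit_consent).
Premise 5, O(¬countersign_log -> ¬submit_consent), contraposes to O(submit_consent -> countersign_log); with O(submit_consent) we get O(countersign_log).
So O(countersign_log) holds — countersign_log is obligatory. None of the other listed options is made obligatory by any chain of premises.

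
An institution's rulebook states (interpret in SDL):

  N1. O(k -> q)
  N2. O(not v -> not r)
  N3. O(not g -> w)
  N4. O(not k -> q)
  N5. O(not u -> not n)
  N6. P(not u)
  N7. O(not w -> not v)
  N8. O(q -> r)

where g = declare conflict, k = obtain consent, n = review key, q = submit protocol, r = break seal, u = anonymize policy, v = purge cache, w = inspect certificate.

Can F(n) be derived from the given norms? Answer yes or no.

Premise 5 is O(not u -> not n), but O(not u) is not derivable from the premises (the permission P(not u) asserts only not O(u), not O(not u)), so it does not yield O(not n).
No other premise forces O(not n). An ideal world satisfying every premise can still have n true, so F(n) is not derivable.

No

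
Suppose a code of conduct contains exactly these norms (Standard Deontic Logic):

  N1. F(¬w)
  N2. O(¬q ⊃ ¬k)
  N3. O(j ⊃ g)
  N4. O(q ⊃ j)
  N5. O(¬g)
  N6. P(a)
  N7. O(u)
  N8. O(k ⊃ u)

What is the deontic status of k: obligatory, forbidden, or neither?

Premise 5 states O(¬g) outright.
Premise 3, O(j ⊃ g), contraposes to O(¬g ⊃ ¬j); with O(¬g) we get O(¬j).
The contrapositive of premise 4 (O(q ⊃ j)) is O(¬j ⊃ ¬q), and O(¬j) is already established, so O(¬q).
From O(¬q) and premise 2, O(¬q ⊃ ¬k), we obtain O(¬k).
Premises 1, 6, 7, 8 do not contribute to this derivation.
Thus O(¬k), which is F(k): k is forbidden.

Forbidden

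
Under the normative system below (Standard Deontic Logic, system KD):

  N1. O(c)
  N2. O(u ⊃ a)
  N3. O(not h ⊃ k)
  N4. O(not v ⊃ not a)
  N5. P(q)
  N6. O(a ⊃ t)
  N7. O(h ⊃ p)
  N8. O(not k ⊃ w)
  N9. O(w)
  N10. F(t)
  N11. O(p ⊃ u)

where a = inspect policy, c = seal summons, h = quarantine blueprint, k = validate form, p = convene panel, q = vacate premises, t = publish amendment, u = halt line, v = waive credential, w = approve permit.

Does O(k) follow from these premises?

F(t) at premise 10 means O(not t).
Premise 6, O(a ⊃ t), contraposes to O(not t ⊃ not a); with O(not t) we get O(not a).
The contrapositive of premise 2 (O(u ⊃ a)) is O(not a ⊃ not u), and O(not a) is already established, so O(not u).
The contrapositive of premise 11 (O(p ⊃ u)) is O(not u ⊃ not p), and O(not u) is already established, so O(not p).
The contrapositive of premise 7 (O(h ⊃ p)) is O(not p ⊃ not h), and O(not p) is already established, so O(not h).
Applying K to premise 3 (O(not h ⊃ k)) and O(not h) yields O(k).
Premises 1, 4, 5, 8, 9 do not contribute to this derivation.
So O(k) follows.

Yes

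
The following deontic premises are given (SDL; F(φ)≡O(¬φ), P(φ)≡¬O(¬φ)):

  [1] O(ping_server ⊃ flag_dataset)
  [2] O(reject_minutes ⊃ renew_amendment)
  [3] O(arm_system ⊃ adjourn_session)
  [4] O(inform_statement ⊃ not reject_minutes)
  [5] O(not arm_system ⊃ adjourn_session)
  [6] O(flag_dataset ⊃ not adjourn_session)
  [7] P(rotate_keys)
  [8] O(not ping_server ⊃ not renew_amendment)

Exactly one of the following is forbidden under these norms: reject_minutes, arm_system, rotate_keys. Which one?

By case analysis on not arm_system: premise 5 gives O(not arm_system ⊃ adjourn_session) and premise 3 gives O(arm_system ⊃ adjourn_session), so O(adjourn_session) either way.
Premise 6, O(flag_dataset ⊃ not adjourn_session), contraposes to O(adjourn_session ⊃ not flag_dataset); with O(adjourn_session) we get O(not flag_dataset).
The contrapositive of premise 1 (O(ping_server ⊃ flag_dataset)) is O(not flag_dataset ⊃ not ping_server), and O(not flag_dataset) is already established, so O(not ping_server).
Premise 8 is O(not ping_server ⊃ not renew_amendment); since O(not ping_server), deontic closure gives O(not renew_amendment).
The contrapositive of premise 2 (O(reject_minutes ⊃ renew_amendment)) is O(not renew_amendment ⊃ not reject_minutes), and O(not renew_amendment) is already established, so O(not reject_minutes).
So O(not reject_minutes) holds, i.e. reject_minutes is forbidden. None of the other listed options is forbidden under the premises.

reject_minutes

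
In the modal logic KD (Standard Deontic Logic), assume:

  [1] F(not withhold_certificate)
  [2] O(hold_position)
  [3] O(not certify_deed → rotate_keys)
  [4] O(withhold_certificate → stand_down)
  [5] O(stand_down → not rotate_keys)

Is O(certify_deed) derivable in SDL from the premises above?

F(not withhold_certificate) at premise 1 means O(withhold_certificate).
From O(withhold_certificate) and premise 4, O(withhold_certificate → stand_down), we obtain O(stand_down).
From O(stand_down) and premise 5, O(stand_down → not rotate_keys), we obtain O(not rotate_keys).
The contrapositive of premise 3 (O(not certify_deed → rotate_keys)) is O(not rotate_keys → certify_deed), and O(not rotate_keys) is already established, so O(certify_deed).
Premise 2 does not contribute to this derivation.
So O(certify_deed) follows.

Yes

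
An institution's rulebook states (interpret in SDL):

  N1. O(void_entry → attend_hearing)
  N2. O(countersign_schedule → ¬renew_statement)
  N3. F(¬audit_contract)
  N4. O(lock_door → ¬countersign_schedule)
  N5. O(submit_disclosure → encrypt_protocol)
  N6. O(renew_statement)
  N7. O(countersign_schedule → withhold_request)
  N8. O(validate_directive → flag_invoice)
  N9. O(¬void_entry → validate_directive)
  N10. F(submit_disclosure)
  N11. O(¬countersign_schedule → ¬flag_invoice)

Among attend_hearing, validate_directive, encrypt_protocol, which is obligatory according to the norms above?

From premise 6 we have O(renew_statement).
The contrapositive of premise 2 (O(countersign_schedule → ¬renew_statement)) is O(renew_statement → ¬countersign_schedule), and O(renew_statement) is already established, so O(¬countersign_schedule).
With premise 11, O(¬countersign_schedule → ¬flag_invoice), the K-axiom yields O(¬flag_invoice).
The contrapositive of premise 8 (O(validate_directive → flag_invoice)) is O(¬flag_invoice → ¬validate_directive), and O(¬flag_invoice) is already established, so O(¬validate_directive).
Premise 9 is O(¬void_entry → validate_directive); contrapositively O(¬validate_directive → void_entry). Since O(¬validate_directive) holds, K gives O(void_entry).
With premise 1, O(void_entry → attend_hearing), the K-axiom yields O(attend_hearing).
So O(attend_hearing) holds — attend_hearing is obligatory. None of the other listed options is made obligatory by any chain of premises.

attend_hearing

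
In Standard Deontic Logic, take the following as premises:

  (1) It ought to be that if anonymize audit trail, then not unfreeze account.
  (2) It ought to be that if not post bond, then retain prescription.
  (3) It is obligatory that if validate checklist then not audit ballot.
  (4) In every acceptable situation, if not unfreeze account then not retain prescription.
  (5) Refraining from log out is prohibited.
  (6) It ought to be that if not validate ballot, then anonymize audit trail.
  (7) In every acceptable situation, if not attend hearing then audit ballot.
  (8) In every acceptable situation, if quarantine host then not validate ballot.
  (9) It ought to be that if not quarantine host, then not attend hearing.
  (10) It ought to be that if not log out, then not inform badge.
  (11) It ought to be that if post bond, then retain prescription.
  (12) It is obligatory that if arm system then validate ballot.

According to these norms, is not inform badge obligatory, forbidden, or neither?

Neither

Premise 10 is O(¬log_out → ¬inform_badge), but O(¬log_out) is not derivable from the premises, so it does not yield O(¬inform_badge).
No premise or chain of K-axiom applications forces O(¬inform_badge), and none forces O(inform_badge). So ¬inform_badge is neither obligatory nor forbidden under these norms.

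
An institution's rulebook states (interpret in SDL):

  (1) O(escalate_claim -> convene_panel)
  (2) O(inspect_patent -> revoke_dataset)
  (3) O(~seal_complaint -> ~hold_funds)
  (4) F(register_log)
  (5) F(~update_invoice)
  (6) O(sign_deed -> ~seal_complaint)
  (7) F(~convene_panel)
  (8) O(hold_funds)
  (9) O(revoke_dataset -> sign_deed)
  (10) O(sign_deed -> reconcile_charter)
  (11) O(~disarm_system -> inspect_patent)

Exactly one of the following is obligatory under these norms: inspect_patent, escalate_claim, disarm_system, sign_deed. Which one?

disarm_system

Premise 8 gives O(hold_funds).
Premise 3 is O(~seal_complaint -> ~hold_funds); contrapositively O(hold_funds -> seal_complaint). Since O(hold_funds) holds, K gives O(seal_complaint).
Premise 6, O(sign_deed -> ~seal_complaint), contraposes to O(seal_complaint -> ~sign_deed); with O(seal_complaint) we get O(~sign_deed).
The contrapositive of premise 9 (O(revoke_dataset -> sign_deed)) is O(~sign_deed -> ~revoke_dataset), and O(~sign_deed) is already established, so O(~revoke_dataset).
The contrapositive of premise 2 (O(inspect_patent -> revoke_dataset)) is O(~revoke_dataset -> ~inspect_patent), and O(~revoke_dataset) is already established, so O(~inspect_patent).
The contrapositive of premise 11 (O(~disarm_system -> inspect_patent)) is O(~inspect_patent -> disarm_system), and O(~inspect_patent) is already established, so O(disarm_system).
So O(disarm_system) holds — disarm_system is obligatory. None of the other listed options is made obligatory by any chain of premises.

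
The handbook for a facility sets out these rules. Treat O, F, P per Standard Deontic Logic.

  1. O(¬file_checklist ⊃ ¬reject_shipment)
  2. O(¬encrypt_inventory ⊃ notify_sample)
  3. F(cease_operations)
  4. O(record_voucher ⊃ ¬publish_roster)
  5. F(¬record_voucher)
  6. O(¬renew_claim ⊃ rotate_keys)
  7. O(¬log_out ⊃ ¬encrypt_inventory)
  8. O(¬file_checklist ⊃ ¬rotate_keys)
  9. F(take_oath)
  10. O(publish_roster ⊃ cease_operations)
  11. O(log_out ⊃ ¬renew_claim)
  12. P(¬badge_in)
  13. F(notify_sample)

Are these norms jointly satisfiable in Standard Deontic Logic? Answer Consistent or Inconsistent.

Consistent

Premise 10 is O(publish_roster ⊃ cease_operations), but O(publish_roster) is not derivable from the premises, so it does not yield O(cease_operations).
So O(cease_operations) is not derivable, and the apparent clash with O(¬cease_operations) does not arise.
A world satisfying every obligation exists (e.g. badge_in=false, cease_operations=false, encrypt_inventory=true, file_checklist=true, log_out=true, notify_sample=false, publish_roster=false, record_voucher=true, reject_shipment=false, renew_claim=false, rotate_keys=true, take_oath=false); no atom is both obligatory and forbidden, so the set is consistent.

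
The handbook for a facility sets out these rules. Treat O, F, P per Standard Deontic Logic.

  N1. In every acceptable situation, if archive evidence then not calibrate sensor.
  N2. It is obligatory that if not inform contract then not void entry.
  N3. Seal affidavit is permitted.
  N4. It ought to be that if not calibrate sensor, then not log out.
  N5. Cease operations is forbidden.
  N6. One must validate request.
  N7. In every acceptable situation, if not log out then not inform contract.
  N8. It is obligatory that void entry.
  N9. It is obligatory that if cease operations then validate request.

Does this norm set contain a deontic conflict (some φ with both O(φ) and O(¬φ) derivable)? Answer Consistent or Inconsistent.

Premise 9 is O(cease_operations → validate_request); even if O(validate_request) held, inferring O(cease_operations) would be affirming the consequent — invalid.
So O(cease_operations) is not derivable, and the apparent clash with O(¬cease_operations) does not arise.
A world satisfying every obligation exists (e.g. archive_evidence=false, calibrate_sensor=true, cease_operations=false, inform_contract=true, log_out=true, seal_affidavit=false, validate_request=true, void_entry=true); no atom is both obligatory and forbidden, so the set is consistent.

Consistent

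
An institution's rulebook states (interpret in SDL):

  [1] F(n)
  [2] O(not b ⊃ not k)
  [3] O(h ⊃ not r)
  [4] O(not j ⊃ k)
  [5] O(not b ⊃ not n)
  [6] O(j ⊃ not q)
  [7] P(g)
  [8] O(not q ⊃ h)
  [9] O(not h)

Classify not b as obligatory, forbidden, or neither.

From premise 9 we have O(not h).
The contrapositive of premise 8 (O(not q ⊃ h)) is O(not h ⊃ q), and O(not h) is already established, so O(q).
Premise 6, O(j ⊃ not q), contraposes to O(q ⊃ not j); with O(q) we get O(not j).
From O(not j) and premise 4, O(not j ⊃ k), we obtain O(k).
The contrapositive of premise 2 (O(not b ⊃ not k)) is O(k ⊃ b), and O(k) is already established, so O(b).
Premises 1, 3, 5, 7 do not contribute to this derivation.
Thus O(b), which is F(not b): not b is forbidden.

Forbidden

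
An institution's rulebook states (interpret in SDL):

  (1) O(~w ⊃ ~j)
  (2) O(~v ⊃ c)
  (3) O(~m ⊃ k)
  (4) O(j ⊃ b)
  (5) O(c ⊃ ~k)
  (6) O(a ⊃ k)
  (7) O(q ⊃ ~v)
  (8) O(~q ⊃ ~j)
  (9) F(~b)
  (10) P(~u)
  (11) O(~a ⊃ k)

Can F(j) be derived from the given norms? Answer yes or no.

Yes

Premises 6 and 11 are O(a ⊃ k) and O(~a ⊃ k); every ideal world satisfies a or ~a, so in either case k holds — hence O(k).
The contrapositive of premise 5 (O(c ⊃ ~k)) is O(k ⊃ ~c), and O(k) is already established, so O(~c).
Premise 2 is O(~v ⊃ c); contrapositively O(~c ⊃ v). Since O(~c) holds, K gives O(v).
Premise 7 is O(q ⊃ ~v); contrapositively O(v ⊃ ~q). Since O(v) holds, K gives O(~q).
With premise 8, O(~q ⊃ ~j), the K-axiom yields O(~j).
Premises 1, 3, 4, 9, 10 do not contribute to this derivation.
So O(~j) holds, i.e. F(j). The claim follows.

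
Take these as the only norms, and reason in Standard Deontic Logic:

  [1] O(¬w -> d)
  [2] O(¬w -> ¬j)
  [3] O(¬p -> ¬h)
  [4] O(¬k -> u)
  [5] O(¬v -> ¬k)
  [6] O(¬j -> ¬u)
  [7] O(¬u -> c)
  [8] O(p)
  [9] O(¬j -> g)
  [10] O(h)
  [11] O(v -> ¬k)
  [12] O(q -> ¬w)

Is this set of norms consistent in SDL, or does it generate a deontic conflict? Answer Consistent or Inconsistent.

Consistent

Premise 3 is O(¬p -> ¬h), but O(¬p) is not derivable from the premises, so it does not yield O(¬h).
So O(¬h) is not derivable, and the apparent clash with O(h) does not arise.
A world satisfying every obligation exists (e.g. c=false, d=false, g=false, h=true, j=true, k=false, p=true, q=false, u=true, v=false, w=true); no atom is both obligatory and forbidden, so the set is consistent.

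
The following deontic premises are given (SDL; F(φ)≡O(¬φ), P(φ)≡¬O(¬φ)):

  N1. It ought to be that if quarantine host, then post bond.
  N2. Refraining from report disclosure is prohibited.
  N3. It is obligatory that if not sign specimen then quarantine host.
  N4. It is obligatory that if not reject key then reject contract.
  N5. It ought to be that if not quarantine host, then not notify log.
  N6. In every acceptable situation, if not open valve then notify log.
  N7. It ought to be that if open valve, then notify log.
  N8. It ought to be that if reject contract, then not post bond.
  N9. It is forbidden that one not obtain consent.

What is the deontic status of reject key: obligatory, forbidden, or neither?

Premises 7 and 6 are O(open_valve → notify_log) and O(¬open_valve → notify_log); every ideal world satisfies open_valve or ¬open_valve, so in either case notify_log holds — hence O(notify_log).
Premise 5 is O(¬quarantine_host → ¬notify_log); contrapositively O(notify_log → quarantine_host). Since O(notify_log) holds, K gives O(quarantine_host).
From O(quarantine_host) and premise 1, O(quarantine_host → post_bond), we obtain O(post_bond).
Premise 8, O(reject_contract → ¬post_bond), contraposes to O(post_bond → ¬reject_contract); with O(post_bond) we get O(¬reject_contract).
The contrapositive of premise 4 (O(¬reject_key → reject_contract)) is O(¬reject_contract → reject_key), and O(¬reject_contract) is already established, so O(reject_key).
Premises 2, 3, 9 do not contribute to this derivation.
Hence reject_key is obligatory.

Obligatory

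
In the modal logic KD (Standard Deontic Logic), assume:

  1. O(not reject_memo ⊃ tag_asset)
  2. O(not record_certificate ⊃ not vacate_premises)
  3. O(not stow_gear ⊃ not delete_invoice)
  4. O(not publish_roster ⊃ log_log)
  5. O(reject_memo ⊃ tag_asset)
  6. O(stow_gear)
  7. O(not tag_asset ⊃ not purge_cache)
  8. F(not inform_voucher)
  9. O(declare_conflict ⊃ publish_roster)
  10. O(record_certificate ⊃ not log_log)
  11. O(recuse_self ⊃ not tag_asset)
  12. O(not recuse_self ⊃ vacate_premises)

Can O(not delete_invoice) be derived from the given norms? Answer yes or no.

No

Premise 3 is O(not stow_gear ⊃ not delete_invoice), but O(not stow_gear) is not derivable from the premises, so it does not yield O(not delete_invoice).
No other premise forces O(not delete_invoice). An ideal world satisfying every premise can still have not delete_invoice false, so O(not delete_invoice) is not derivable.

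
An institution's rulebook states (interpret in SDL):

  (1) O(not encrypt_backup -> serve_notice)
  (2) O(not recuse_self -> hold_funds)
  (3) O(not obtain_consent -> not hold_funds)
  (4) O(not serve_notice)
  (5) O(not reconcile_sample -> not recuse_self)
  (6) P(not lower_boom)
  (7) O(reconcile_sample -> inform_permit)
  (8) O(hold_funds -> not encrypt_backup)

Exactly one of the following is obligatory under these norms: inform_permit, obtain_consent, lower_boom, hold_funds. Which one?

inform_permit

Premise 4 states O(not serve_notice) outright.
Premise 1 is O(not encrypt_backup -> serve_notice); contrapositively O(not serve_notice -> encrypt_backup). Since O(not serve_notice) holds, K gives O(encrypt_backup).
The contrapositive of premise 8 (O(hold_funds -> not encrypt_backup)) is O(encrypt_backup -> not hold_funds), and O(encrypt_backup) is already established, so O(not hold_funds).
Premise 2, O(not recuse_self -> hold_funds), contraposes to O(not hold_funds -> recuse_self); with O(not hold_funds) we get O(recuse_self).
Premise 5, O(not reconcile_sample -> not recuse_self), contraposes to O(recuse_self -> reconcile_sample); with O(recuse_self) we get O(reconcile_sample).
With premise 7, O(reconcile_sample -> inform_permit), the K-axiom yields O(inform_permit).
So O(inform_permit) holds — inform_permit is obligatory. None of the other listed options is made obligatory by any chain of premises.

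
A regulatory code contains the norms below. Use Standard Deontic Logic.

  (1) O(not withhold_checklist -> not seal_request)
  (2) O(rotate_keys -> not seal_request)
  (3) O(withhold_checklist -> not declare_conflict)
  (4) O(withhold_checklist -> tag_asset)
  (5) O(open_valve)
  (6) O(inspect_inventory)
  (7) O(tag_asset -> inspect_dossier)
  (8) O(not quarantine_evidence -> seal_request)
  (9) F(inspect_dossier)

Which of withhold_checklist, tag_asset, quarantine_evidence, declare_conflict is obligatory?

quarantine_evidence

F(inspect_dossier) at premise 9 means O(not inspect_dossier).
Premise 7, O(tag_asset -> inspect_dossier), contraposes to O(not inspect_dossier -> not tag_asset); with O(not inspect_dossier) we get O(not tag_asset).
Premise 4, O(withhold_checklist -> tag_asset), contraposes to O(not tag_asset -> not withhold_checklist); with O(not tag_asset) we get O(not withhold_checklist).
With premise 1, O(not withhold_checklist -> not seal_request), the K-axiom yields O(not seal_request).
Premise 8 is O(not quarantine_evidence -> seal_request); contrapositively O(not seal_request -> quarantine_evidence). Since O(not seal_request) holds, K gives O(quarantine_evidence).
So O(quarantine_evidence) holds — quarantine_evidence is obligatory. None of the other listed options is made obligatory by any chain of premises.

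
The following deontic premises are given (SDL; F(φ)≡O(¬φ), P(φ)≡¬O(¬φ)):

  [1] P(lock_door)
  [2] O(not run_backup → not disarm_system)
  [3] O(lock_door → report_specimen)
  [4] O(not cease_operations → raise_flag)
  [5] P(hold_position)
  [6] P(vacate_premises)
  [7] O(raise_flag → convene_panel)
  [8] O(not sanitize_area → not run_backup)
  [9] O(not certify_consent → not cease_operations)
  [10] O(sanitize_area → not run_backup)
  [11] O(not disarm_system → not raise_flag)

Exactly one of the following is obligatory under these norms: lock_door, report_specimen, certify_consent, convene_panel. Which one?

By case analysis on not sanitize_area: premise 8 gives O(not sanitize_area → not run_backup) and premise 10 gives O(sanitize_area → not run_backup), so O(not run_backup) either way.
With premise 2, O(not run_backup → not disarm_system), the K-axiom yields O(not disarm_system).
Applying K to premise 11 (O(not disarm_system → not raise_flag)) and O(not disarm_system) yields O(not raise_flag).
Premise 4 is O(not cease_operations → raise_flag); contrapositively O(not raise_flag → cease_operations). Since O(not raise_flag) holds, K gives O(cease_operations).
The contrapositive of premise 9 (O(not certify_consent → not cease_operations)) is O(cease_operations → certify_consent), and O(cease_operations) is already established, so O(certify_consent).
So O(certify_consent) holds — certify_consent is obligatory. None of the other listed options is made obligatory by any chain of premises.

certify_consent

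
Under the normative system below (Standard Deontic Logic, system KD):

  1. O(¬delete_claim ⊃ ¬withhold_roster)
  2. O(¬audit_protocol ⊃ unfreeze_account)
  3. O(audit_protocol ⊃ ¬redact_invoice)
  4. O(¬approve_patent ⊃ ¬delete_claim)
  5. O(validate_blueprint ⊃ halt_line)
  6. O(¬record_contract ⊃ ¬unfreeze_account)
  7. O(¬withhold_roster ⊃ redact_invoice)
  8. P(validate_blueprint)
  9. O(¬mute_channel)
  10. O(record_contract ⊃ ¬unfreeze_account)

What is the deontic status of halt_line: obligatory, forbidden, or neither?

Neither

Premise 5 is O(validate_blueprint ⊃ halt_line), but O(validate_blueprint) is not derivable from the premises (the permission P(validate_blueprint) asserts only ¬O(¬validate_blueprint), not O(validate_blueprint)), so it does not yield O(halt_line).
No premise or chain of K-axiom applications forces O(halt_line), and none forces O(¬halt_line). So halt_line is neither obligatory nor forbidden under these norms.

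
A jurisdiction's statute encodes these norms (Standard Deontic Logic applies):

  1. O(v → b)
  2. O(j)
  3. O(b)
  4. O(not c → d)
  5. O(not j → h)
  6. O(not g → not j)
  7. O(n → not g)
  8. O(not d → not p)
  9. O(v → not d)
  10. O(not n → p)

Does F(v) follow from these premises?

Premise 2 states O(j) outright.
Premise 6 is O(not g → not j); contrapositively O(j → g). Since O(j) holds, K gives O(g).
Premise 7 is O(n → not g); contrapositively O(g → not n). Since O(g) holds, K gives O(not n).
With premise 10, O(not n → p), the K-axiom yields O(p).
The contrapositive of premise 8 (O(not d → not p)) is O(p → d), and O(p) is already established, so O(d).
The contrapositive of premise 9 (O(v → not d)) is O(d → not v), and O(d) is already established, so O(not v).
Premises 1, 3, 4, 5 do not contribute to this derivation.
So O(not v) holds, i.e. F(v). The claim follows.

Yes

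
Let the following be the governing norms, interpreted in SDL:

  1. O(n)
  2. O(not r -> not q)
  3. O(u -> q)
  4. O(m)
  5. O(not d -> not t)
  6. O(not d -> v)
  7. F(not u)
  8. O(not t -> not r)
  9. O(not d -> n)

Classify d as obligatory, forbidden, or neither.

Premise 7, F(not u), is equivalent to O(u).
With premise 3, O(u -> q), the K-axiom yields O(q).
Premise 2 is O(not r -> not q); contrapositively O(q -> r). Since O(q) holds, K gives O(r).
Premise 8, O(not t -> not r), contraposes to O(r -> t); with O(r) we get O(t).
The contrapositive of premise 5 (O(not d -> not t)) is O(t -> d), and O(t) is already established, so O(d).
Premises 1, 4, 6, 9 do not contribute to this derivation.
Hence d is obligatory.

Obligatory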